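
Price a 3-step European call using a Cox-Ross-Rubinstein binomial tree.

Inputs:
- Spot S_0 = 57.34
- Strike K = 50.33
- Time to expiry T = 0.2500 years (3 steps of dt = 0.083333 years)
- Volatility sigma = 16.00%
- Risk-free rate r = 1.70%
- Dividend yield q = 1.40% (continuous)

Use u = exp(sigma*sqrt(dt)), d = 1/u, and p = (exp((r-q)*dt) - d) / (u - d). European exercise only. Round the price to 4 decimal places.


dt = T/N = 0.083333
u = exp(sigma*sqrt(dt)) = 1.047271; d = 1/u = 0.954862
p = (exp((r-q)*dt) - d) / (u - d) = 0.491161
Discount per step: exp(-r*dt) = 0.998584
Stock lattice S(k, i) with i counting down-moves:
  k=0: S(0,0) = 57.3400
  k=1: S(1,0) = 60.0505; S(1,1) = 54.7518
  k=2: S(2,0) = 62.8892; S(2,1) = 57.3400; S(2,2) = 52.2804
  k=3: S(3,0) = 65.8621; S(3,1) = 60.0505; S(3,2) = 54.7518; S(3,3) = 49.9206
Terminal payoffs V(N, i) = max(S_T - K, 0):
  V(3,0) = 15.532058; V(3,1) = 9.720536; V(3,2) = 4.421811; V(3,3) = 0.000000
Backward induction: V(k, i) = exp(-r*dt) * [p * V(k+1, i) + (1-p) * V(k+1, i+1)].
  V(2,0) = exp(-r*dt) * [p*15.532058 + (1-p)*9.720536] = 12.557126
  V(2,1) = exp(-r*dt) * [p*9.720536 + (1-p)*4.421811] = 7.014393
  V(2,2) = exp(-r*dt) * [p*4.421811 + (1-p)*0.000000] = 2.168745
  V(1,0) = exp(-r*dt) * [p*12.557126 + (1-p)*7.014393] = 9.722982
  V(1,1) = exp(-r*dt) * [p*7.014393 + (1-p)*2.168745] = 4.542298
  V(0,0) = exp(-r*dt) * [p*9.722982 + (1-p)*4.542298] = 7.076814

Answer: Price = V(0,0) = 7.0768


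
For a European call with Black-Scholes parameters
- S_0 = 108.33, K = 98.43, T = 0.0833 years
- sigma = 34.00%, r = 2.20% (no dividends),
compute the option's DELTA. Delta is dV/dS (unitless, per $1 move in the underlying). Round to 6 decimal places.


Answer: Delta = 0.851843

Derivation:
d1 = 1.0443688805; d2 = 0.9462389666
phi(d1) = 0.2312417191; exp(-qT) = 1.0000000000; exp(-rT) = 0.9981690782
N(d1) = 0.8518426222
Delta = exp(-qT) * N(d1) = 1.0000000000 * 0.8518426222 = 0.851843


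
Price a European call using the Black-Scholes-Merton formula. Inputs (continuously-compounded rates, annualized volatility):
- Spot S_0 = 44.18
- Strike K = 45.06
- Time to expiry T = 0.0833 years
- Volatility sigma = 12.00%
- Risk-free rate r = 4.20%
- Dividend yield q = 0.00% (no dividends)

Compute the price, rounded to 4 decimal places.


Answer: Price = 0.3204

Derivation:
d1 = (ln(S/K) + (r - q + 0.5*sigma^2) * T) / (sigma * sqrt(T)) = -0.45112715
d2 = d1 - sigma * sqrt(T) = -0.48576124
exp(-rT) = 0.99650751; exp(-qT) = 1.00000000
C = S_0 * exp(-qT) * N(d1) - K * exp(-rT) * N(d2)
N(d1) = 0.32594896; N(d2) = 0.31356823
C = 44.1800 * 1.00000000 * 0.32594896 - 45.0600 * 0.99650751 * 0.31356823 = 0.3204


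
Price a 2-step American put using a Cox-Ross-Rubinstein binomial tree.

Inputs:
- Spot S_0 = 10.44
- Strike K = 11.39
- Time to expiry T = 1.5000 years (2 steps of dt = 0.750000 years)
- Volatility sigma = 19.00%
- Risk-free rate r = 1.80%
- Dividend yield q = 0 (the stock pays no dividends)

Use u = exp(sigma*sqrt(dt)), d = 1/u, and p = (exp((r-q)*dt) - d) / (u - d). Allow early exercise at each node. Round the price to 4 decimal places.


Answer: Price = V(0,0) = 1.4810

Derivation:
dt = T/N = 0.750000
u = exp(sigma*sqrt(dt)) = 1.178856; d = 1/u = 0.848280
p = (exp((r-q)*dt) - d) / (u - d) = 0.500071
Discount per step: exp(-r*dt) = 0.986591
Stock lattice S(k, i) with i counting down-moves:
  k=0: S(0,0) = 10.4400
  k=1: S(1,0) = 12.3073; S(1,1) = 8.8560
  k=2: S(2,0) = 14.5085; S(2,1) = 10.4400; S(2,2) = 7.5124
Terminal payoffs V(N, i) = max(K - S_T, 0):
  V(2,0) = 0.000000; V(2,1) = 0.950000; V(2,2) = 3.877600
Backward induction: V(k, i) = exp(-r*dt) * [p * V(k+1, i) + (1-p) * V(k+1, i+1)]; then take max(V_cont, immediate exercise) for American.
  V(1,0) = exp(-r*dt) * [p*0.000000 + (1-p)*0.950000] = 0.468564; exercise = 0.000000; V(1,0) = max -> 0.468564
  V(1,1) = exp(-r*dt) * [p*0.950000 + (1-p)*3.877600] = 2.381228; exercise = 2.533960; V(1,1) = max -> 2.533960
  V(0,0) = exp(-r*dt) * [p*0.468564 + (1-p)*2.533960] = 1.480986; exercise = 0.950000; V(0,0) = max -> 1.480986


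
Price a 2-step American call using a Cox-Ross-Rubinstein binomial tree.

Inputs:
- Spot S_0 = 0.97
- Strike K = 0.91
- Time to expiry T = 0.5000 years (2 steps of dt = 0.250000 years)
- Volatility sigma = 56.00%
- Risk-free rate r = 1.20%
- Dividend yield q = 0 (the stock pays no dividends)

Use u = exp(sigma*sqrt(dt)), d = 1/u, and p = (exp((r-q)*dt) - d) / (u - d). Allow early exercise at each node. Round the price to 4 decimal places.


Answer: Price = V(0,0) = 0.1781

Derivation:
dt = T/N = 0.250000
u = exp(sigma*sqrt(dt)) = 1.323130; d = 1/u = 0.755784
p = (exp((r-q)*dt) - d) / (u - d) = 0.435749
Discount per step: exp(-r*dt) = 0.997004
Stock lattice S(k, i) with i counting down-moves:
  k=0: S(0,0) = 0.9700
  k=1: S(1,0) = 1.2834; S(1,1) = 0.7331
  k=2: S(2,0) = 1.6982; S(2,1) = 0.9700; S(2,2) = 0.5541
Terminal payoffs V(N, i) = max(S_T - K, 0):
  V(2,0) = 0.788152; V(2,1) = 0.060000; V(2,2) = 0.000000
Backward induction: V(k, i) = exp(-r*dt) * [p * V(k+1, i) + (1-p) * V(k+1, i+1)]; then take max(V_cont, immediate exercise) for American.
  V(1,0) = exp(-r*dt) * [p*0.788152 + (1-p)*0.060000] = 0.376162; exercise = 0.373436; V(1,0) = max -> 0.376162
  V(1,1) = exp(-r*dt) * [p*0.060000 + (1-p)*0.000000] = 0.026067; exercise = 0.000000; V(1,1) = max -> 0.026067
  V(0,0) = exp(-r*dt) * [p*0.376162 + (1-p)*0.026067] = 0.178085; exercise = 0.060000; V(0,0) = max -> 0.178085


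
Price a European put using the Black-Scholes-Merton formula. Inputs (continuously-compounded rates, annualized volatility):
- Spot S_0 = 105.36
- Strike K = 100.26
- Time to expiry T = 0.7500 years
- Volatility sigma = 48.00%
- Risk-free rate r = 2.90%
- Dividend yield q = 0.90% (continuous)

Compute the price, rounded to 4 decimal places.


Answer: Price = 13.6159

Derivation:
d1 = (ln(S/K) + (r - q + 0.5*sigma^2) * T) / (sigma * sqrt(T)) = 0.36328863
d2 = d1 - sigma * sqrt(T) = -0.05240357
exp(-rT) = 0.97848483; exp(-qT) = 0.99327273
P = K * exp(-rT) * N(-d2) - S_0 * exp(-qT) * N(-d1)
N(-d1) = 0.35819464; N(-d2) = 0.52089643
P = 100.2600 * 0.97848483 * 0.52089643 - 105.3600 * 0.99327273 * 0.35819464 = 13.6159


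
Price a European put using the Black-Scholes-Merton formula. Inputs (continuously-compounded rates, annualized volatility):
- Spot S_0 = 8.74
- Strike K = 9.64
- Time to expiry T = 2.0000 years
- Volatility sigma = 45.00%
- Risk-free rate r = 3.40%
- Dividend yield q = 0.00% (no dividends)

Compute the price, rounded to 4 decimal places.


Answer: Price = 2.3508

Derivation:
d1 = (ln(S/K) + (r - q + 0.5*sigma^2) * T) / (sigma * sqrt(T)) = 0.27104044
d2 = d1 - sigma * sqrt(T) = -0.36535566
exp(-rT) = 0.93426047; exp(-qT) = 1.00000000
P = K * exp(-rT) * N(-d2) - S_0 * exp(-qT) * N(-d1)
N(-d1) = 0.39317996; N(-d2) = 0.64257703
P = 9.6400 * 0.93426047 * 0.64257703 - 8.7400 * 1.00000000 * 0.39317996 = 2.3508


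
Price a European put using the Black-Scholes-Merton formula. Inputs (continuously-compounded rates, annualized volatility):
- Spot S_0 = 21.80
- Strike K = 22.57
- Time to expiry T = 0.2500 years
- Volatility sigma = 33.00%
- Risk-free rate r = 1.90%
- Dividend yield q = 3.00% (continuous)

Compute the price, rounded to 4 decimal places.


d1 = (ln(S/K) + (r - q + 0.5*sigma^2) * T) / (sigma * sqrt(T)) = -0.14454013
d2 = d1 - sigma * sqrt(T) = -0.30954013
exp(-rT) = 0.99526126; exp(-qT) = 0.99252805
P = K * exp(-rT) * N(-d2) - S_0 * exp(-qT) * N(-d1)
N(-d1) = 0.55746301; N(-d2) = 0.62154465
P = 22.5700 * 0.99526126 * 0.62154465 - 21.8000 * 0.99252805 * 0.55746301 = 1.8999

Answer: Price = 1.8999


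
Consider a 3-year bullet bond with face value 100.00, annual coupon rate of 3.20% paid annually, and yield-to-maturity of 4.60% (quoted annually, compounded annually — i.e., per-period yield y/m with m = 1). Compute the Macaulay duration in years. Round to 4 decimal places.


Coupon per period c = face * coupon_rate / m = 3.200000
Periods per year m = 1; per-period yield y/m = 0.046000
Number of cashflows N = 3
Cashflows (t years, CF_t, discount factor 1/(1+y/m)^(m*t), PV):
  t = 1.0000: CF_t = 3.200000, DF = 0.956023, PV = 3.059273
  t = 2.0000: CF_t = 3.200000, DF = 0.913980, PV = 2.924736
  t = 3.0000: CF_t = 103.200000, DF = 0.873786, PV = 90.174687
Price P = sum_t PV_t = 96.158696
Macaulay numerator sum_t t * PV_t:
  t * PV_t at t = 1.0000: 3.059273
  t * PV_t at t = 2.0000: 5.849471
  t * PV_t at t = 3.0000: 270.524061
Macaulay duration D = (sum_t t * PV_t) / P = 279.432806 / 96.158696 = 2.905955

Answer: Macaulay duration = 2.9060 years


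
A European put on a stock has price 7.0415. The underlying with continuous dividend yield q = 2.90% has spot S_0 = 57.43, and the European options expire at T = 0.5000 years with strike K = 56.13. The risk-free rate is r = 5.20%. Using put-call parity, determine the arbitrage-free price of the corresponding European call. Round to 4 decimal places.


Put-call parity: C - P = S_0 * exp(-qT) - K * exp(-rT).
S_0 * exp(-qT) = 57.4300 * 0.98560462 = 56.60327325
K * exp(-rT) = 56.1300 * 0.97433509 = 54.68942858
C = P + S*exp(-qT) - K*exp(-rT)
C = 7.0415 + 56.60327325 - 54.68942858 = 8.9553

Answer: Call price = 8.9553


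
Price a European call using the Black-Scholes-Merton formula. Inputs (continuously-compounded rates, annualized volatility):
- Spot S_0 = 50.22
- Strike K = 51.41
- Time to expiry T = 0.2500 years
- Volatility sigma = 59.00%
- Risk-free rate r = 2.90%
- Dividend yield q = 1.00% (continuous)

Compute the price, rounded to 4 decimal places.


d1 = (ln(S/K) + (r - q + 0.5*sigma^2) * T) / (sigma * sqrt(T)) = 0.08421406
d2 = d1 - sigma * sqrt(T) = -0.21078594
exp(-rT) = 0.99277622; exp(-qT) = 0.99750312
C = S_0 * exp(-qT) * N(d1) - K * exp(-rT) * N(d2)
N(d1) = 0.53355688; N(d2) = 0.41652716
C = 50.2200 * 0.99750312 * 0.53355688 - 51.4100 * 0.99277622 * 0.41652716 = 5.4693

Answer: Price = 5.4693


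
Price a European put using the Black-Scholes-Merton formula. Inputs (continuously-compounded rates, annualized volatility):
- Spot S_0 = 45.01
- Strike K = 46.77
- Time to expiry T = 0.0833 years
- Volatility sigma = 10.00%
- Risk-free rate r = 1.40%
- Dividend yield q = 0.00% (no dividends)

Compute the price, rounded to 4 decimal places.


d1 = (ln(S/K) + (r - q + 0.5*sigma^2) * T) / (sigma * sqrt(T)) = -1.27416383
d2 = d1 - sigma * sqrt(T) = -1.30302557
exp(-rT) = 0.99883448; exp(-qT) = 1.00000000
P = K * exp(-rT) * N(-d2) - S_0 * exp(-qT) * N(-d1)
N(-d1) = 0.89869732; N(-d2) = 0.90371698
P = 46.7700 * 0.99883448 * 0.90371698 - 45.0100 * 1.00000000 * 0.89869732 = 1.7672

Answer: Price = 1.7672


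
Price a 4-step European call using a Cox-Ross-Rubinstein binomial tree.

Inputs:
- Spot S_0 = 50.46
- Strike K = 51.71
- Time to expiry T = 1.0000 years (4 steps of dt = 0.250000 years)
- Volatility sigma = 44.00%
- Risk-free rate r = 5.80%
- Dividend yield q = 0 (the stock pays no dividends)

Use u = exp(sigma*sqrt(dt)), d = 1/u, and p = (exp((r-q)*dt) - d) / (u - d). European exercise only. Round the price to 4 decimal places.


Answer: Price = V(0,0) = 9.1863

Derivation:
dt = T/N = 0.250000
u = exp(sigma*sqrt(dt)) = 1.246077; d = 1/u = 0.802519
p = (exp((r-q)*dt) - d) / (u - d) = 0.478149
Discount per step: exp(-r*dt) = 0.985605
Stock lattice S(k, i) with i counting down-moves:
  k=0: S(0,0) = 50.4600
  k=1: S(1,0) = 62.8770; S(1,1) = 40.4951
  k=2: S(2,0) = 78.3496; S(2,1) = 50.4600; S(2,2) = 32.4981
  k=3: S(3,0) = 97.6296; S(3,1) = 62.8770; S(3,2) = 40.4951; S(3,3) = 26.0803
  k=4: S(4,0) = 121.6540; S(4,1) = 78.3496; S(4,2) = 50.4600; S(4,3) = 32.4981; S(4,4) = 20.9299
Terminal payoffs V(N, i) = max(S_T - K, 0):
  V(4,0) = 69.943999; V(4,1) = 26.639606; V(4,2) = 0.000000; V(4,3) = 0.000000; V(4,4) = 0.000000
Backward induction: V(k, i) = exp(-r*dt) * [p * V(k+1, i) + (1-p) * V(k+1, i+1)].
  V(3,0) = exp(-r*dt) * [p*69.943999 + (1-p)*26.639606] = 46.664006
  V(3,1) = exp(-r*dt) * [p*26.639606 + (1-p)*0.000000] = 12.554340
  V(3,2) = exp(-r*dt) * [p*0.000000 + (1-p)*0.000000] = 0.000000
  V(3,3) = exp(-r*dt) * [p*0.000000 + (1-p)*0.000000] = 0.000000
  V(2,0) = exp(-r*dt) * [p*46.664006 + (1-p)*12.554340] = 28.448341
  V(2,1) = exp(-r*dt) * [p*12.554340 + (1-p)*0.000000] = 5.916434
  V(2,2) = exp(-r*dt) * [p*0.000000 + (1-p)*0.000000] = 0.000000
  V(1,0) = exp(-r*dt) * [p*28.448341 + (1-p)*5.916434] = 16.449786
  V(1,1) = exp(-r*dt) * [p*5.916434 + (1-p)*0.000000] = 2.788214
  V(0,0) = exp(-r*dt) * [p*16.449786 + (1-p)*2.788214] = 9.186311


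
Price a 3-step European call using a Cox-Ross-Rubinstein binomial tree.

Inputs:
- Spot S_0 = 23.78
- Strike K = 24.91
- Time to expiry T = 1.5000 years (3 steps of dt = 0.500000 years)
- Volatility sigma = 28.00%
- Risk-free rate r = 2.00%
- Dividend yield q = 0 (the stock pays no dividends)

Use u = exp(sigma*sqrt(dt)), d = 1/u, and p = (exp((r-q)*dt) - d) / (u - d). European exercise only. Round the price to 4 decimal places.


dt = T/N = 0.500000
u = exp(sigma*sqrt(dt)) = 1.218950; d = 1/u = 0.820378
p = (exp((r-q)*dt) - d) / (u - d) = 0.475879
Discount per step: exp(-r*dt) = 0.990050
Stock lattice S(k, i) with i counting down-moves:
  k=0: S(0,0) = 23.7800
  k=1: S(1,0) = 28.9866; S(1,1) = 19.5086
  k=2: S(2,0) = 35.3333; S(2,1) = 23.7800; S(2,2) = 16.0044
  k=3: S(3,0) = 43.0695; S(3,1) = 28.9866; S(3,2) = 19.5086; S(3,3) = 13.1297
Terminal payoffs V(N, i) = max(S_T - K, 0):
  V(3,0) = 18.159478; V(3,1) = 4.076633; V(3,2) = 0.000000; V(3,3) = 0.000000
Backward induction: V(k, i) = exp(-r*dt) * [p * V(k+1, i) + (1-p) * V(k+1, i+1)].
  V(2,0) = exp(-r*dt) * [p*18.159478 + (1-p)*4.076633] = 10.671117
  V(2,1) = exp(-r*dt) * [p*4.076633 + (1-p)*0.000000] = 1.920681
  V(2,2) = exp(-r*dt) * [p*0.000000 + (1-p)*0.000000] = 0.000000
  V(1,0) = exp(-r*dt) * [p*10.671117 + (1-p)*1.920681] = 6.024285
  V(1,1) = exp(-r*dt) * [p*1.920681 + (1-p)*0.000000] = 0.904917
  V(0,0) = exp(-r*dt) * [p*6.024285 + (1-p)*0.904917] = 3.307872

Answer: Price = V(0,0) = 3.3079


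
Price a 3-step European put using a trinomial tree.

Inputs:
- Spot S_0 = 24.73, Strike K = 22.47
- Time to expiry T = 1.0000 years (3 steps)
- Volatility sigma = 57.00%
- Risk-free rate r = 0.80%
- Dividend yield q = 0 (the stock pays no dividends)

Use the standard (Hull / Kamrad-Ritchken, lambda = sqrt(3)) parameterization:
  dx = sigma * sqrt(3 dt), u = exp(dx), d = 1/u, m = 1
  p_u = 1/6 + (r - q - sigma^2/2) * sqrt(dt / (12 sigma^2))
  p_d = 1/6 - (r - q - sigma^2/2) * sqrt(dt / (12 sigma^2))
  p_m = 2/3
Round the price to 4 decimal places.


Answer: Price = V(0,0) = 3.9809

Derivation:
dt = T/N = 0.333333; dx = sigma*sqrt(3*dt) = 0.570000
u = exp(dx) = 1.768267; d = 1/u = 0.565525
p_u = 0.121506, p_m = 0.666667, p_d = 0.211827
Discount per step: exp(-r*dt) = 0.997337
Stock lattice S(k, j) with j the centered position index:
  k=0: S(0,+0) = 24.7300
  k=1: S(1,-1) = 13.9854; S(1,+0) = 24.7300; S(1,+1) = 43.7292
  k=2: S(2,-2) = 7.9091; S(2,-1) = 13.9854; S(2,+0) = 24.7300; S(2,+1) = 43.7292; S(2,+2) = 77.3250
  k=3: S(3,-3) = 4.4728; S(3,-2) = 7.9091; S(3,-1) = 13.9854; S(3,+0) = 24.7300; S(3,+1) = 43.7292; S(3,+2) = 77.3250; S(3,+3) = 136.7312
Terminal payoffs V(N, j) = max(K - S_T, 0):
  V(3,-3) = 17.997189; V(3,-2) = 14.560876; V(3,-1) = 8.484556; V(3,+0) = 0.000000; V(3,+1) = 0.000000; V(3,+2) = 0.000000; V(3,+3) = 0.000000
Backward induction: V(k, j) = exp(-r*dt) * [p_u * V(k+1, j+1) + p_m * V(k+1, j) + p_d * V(k+1, j-1)]
  V(2,-2) = exp(-r*dt) * [p_u*8.484556 + p_m*14.560876 + p_d*17.997189] = 14.511723
  V(2,-1) = exp(-r*dt) * [p_u*0.000000 + p_m*8.484556 + p_d*14.560876] = 8.717487
  V(2,+0) = exp(-r*dt) * [p_u*0.000000 + p_m*0.000000 + p_d*8.484556] = 1.792476
  V(2,+1) = exp(-r*dt) * [p_u*0.000000 + p_m*0.000000 + p_d*0.000000] = 0.000000
  V(2,+2) = exp(-r*dt) * [p_u*0.000000 + p_m*0.000000 + p_d*0.000000] = 0.000000
  V(1,-1) = exp(-r*dt) * [p_u*1.792476 + p_m*8.717487 + p_d*14.511723] = 9.079192
  V(1,+0) = exp(-r*dt) * [p_u*0.000000 + p_m*1.792476 + p_d*8.717487] = 3.033487
  V(1,+1) = exp(-r*dt) * [p_u*0.000000 + p_m*0.000000 + p_d*1.792476] = 0.378684
  V(0,+0) = exp(-r*dt) * [p_u*0.378684 + p_m*3.033487 + p_d*9.079192] = 3.980930


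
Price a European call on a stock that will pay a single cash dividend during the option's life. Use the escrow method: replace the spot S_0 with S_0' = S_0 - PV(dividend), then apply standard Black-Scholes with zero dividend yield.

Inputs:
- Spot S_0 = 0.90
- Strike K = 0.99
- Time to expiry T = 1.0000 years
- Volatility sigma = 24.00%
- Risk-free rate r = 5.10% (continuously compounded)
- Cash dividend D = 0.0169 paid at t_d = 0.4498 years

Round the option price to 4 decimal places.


PV(D) = D * exp(-r * t_d) = 0.0169 * 0.97732132 = 0.01651673
S_0' = S_0 - PV(D) = 0.9000 - 0.01651673 = 0.88348327
d1 = (ln(S_0'/K) + (r + sigma^2/2)*T) / (sigma*sqrt(T)) = -0.14180245
d2 = d1 - sigma*sqrt(T) = -0.38180245
exp(-rT) = 0.95027867
N(d1) = 0.44361802; N(d2) = 0.35130395
C = S_0' * N(d1) - K * exp(-rT) * N(d2) = 0.88348327 * 0.44361802 - 0.9900 * 0.95027867 * 0.35130395 = 0.0614

Answer: Price = 0.0614


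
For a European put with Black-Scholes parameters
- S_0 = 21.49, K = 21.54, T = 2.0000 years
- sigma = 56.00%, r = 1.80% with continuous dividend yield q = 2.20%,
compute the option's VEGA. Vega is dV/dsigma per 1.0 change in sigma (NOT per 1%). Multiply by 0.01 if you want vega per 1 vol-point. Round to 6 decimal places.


d1 = 0.3829438280; d2 = -0.4090157669
phi(d1) = 0.3707373121; exp(-qT) = 0.9569539575; exp(-rT) = 0.9646402935
Vega = S * exp(-qT) * phi(d1) * sqrt(T) = 21.4900 * 0.9569539575 * 0.3707373121 * 1.4142135624 = 10.782234

Answer: Vega = 10.782234


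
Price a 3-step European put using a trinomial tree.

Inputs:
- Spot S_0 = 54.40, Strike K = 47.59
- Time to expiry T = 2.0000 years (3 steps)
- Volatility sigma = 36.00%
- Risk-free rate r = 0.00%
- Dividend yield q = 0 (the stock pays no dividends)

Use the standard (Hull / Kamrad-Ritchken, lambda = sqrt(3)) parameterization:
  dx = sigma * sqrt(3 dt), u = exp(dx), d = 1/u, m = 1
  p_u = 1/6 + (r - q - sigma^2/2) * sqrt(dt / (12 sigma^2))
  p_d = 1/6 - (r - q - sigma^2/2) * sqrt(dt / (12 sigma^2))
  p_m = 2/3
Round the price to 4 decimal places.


Answer: Price = V(0,0) = 7.1651

Derivation:
dt = T/N = 0.666667; dx = sigma*sqrt(3*dt) = 0.509117
u = exp(dx) = 1.663821; d = 1/u = 0.601026
p_u = 0.124240, p_m = 0.666667, p_d = 0.209093
Discount per step: exp(-r*dt) = 1.000000
Stock lattice S(k, j) with j the centered position index:
  k=0: S(0,+0) = 54.4000
  k=1: S(1,-1) = 32.6958; S(1,+0) = 54.4000; S(1,+1) = 90.5119
  k=2: S(2,-2) = 19.6510; S(2,-1) = 32.6958; S(2,+0) = 54.4000; S(2,+1) = 90.5119; S(2,+2) = 150.5956
  k=3: S(3,-3) = 11.8108; S(3,-2) = 19.6510; S(3,-1) = 32.6958; S(3,+0) = 54.4000; S(3,+1) = 90.5119; S(3,+2) = 150.5956; S(3,+3) = 250.5641
Terminal payoffs V(N, j) = max(K - S_T, 0):
  V(3,-3) = 35.779210; V(3,-2) = 27.938958; V(3,-1) = 14.894179; V(3,+0) = 0.000000; V(3,+1) = 0.000000; V(3,+2) = 0.000000; V(3,+3) = 0.000000
Backward induction: V(k, j) = exp(-r*dt) * [p_u * V(k+1, j+1) + p_m * V(k+1, j) + p_d * V(k+1, j-1)]
  V(2,-2) = exp(-r*dt) * [p_u*14.894179 + p_m*27.938958 + p_d*35.779210] = 27.957613
  V(2,-1) = exp(-r*dt) * [p_u*0.000000 + p_m*14.894179 + p_d*27.938958] = 15.771295
  V(2,+0) = exp(-r*dt) * [p_u*0.000000 + p_m*0.000000 + p_d*14.894179] = 3.114270
  V(2,+1) = exp(-r*dt) * [p_u*0.000000 + p_m*0.000000 + p_d*0.000000] = 0.000000
  V(2,+2) = exp(-r*dt) * [p_u*0.000000 + p_m*0.000000 + p_d*0.000000] = 0.000000
  V(1,-1) = exp(-r*dt) * [p_u*3.114270 + p_m*15.771295 + p_d*27.957613] = 16.746858
  V(1,+0) = exp(-r*dt) * [p_u*0.000000 + p_m*3.114270 + p_d*15.771295] = 5.373848
  V(1,+1) = exp(-r*dt) * [p_u*0.000000 + p_m*0.000000 + p_d*3.114270] = 0.651172
  V(0,+0) = exp(-r*dt) * [p_u*0.651172 + p_m*5.373848 + p_d*16.746858] = 7.165119


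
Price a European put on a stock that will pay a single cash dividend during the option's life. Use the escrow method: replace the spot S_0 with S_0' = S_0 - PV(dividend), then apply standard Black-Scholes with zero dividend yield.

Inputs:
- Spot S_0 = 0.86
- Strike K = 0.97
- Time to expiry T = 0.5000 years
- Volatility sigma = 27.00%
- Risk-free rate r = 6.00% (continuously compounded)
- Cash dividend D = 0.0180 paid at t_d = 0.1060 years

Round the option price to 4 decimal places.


Answer: Price = 0.1286

Derivation:
PV(D) = D * exp(-r * t_d) = 0.0180 * 0.99366018 = 0.01788588
S_0' = S_0 - PV(D) = 0.8600 - 0.01788588 = 0.84211412
d1 = (ln(S_0'/K) + (r + sigma^2/2)*T) / (sigma*sqrt(T)) = -0.48793268
d2 = d1 - sigma*sqrt(T) = -0.67885151
exp(-rT) = 0.97044553
N(-d1) = 0.68720124; N(-d2) = 0.75138402
P = K * exp(-rT) * N(-d2) - S_0' * N(-d1) = 0.9700 * 0.97044553 * 0.75138402 - 0.84211412 * 0.68720124 = 0.1286


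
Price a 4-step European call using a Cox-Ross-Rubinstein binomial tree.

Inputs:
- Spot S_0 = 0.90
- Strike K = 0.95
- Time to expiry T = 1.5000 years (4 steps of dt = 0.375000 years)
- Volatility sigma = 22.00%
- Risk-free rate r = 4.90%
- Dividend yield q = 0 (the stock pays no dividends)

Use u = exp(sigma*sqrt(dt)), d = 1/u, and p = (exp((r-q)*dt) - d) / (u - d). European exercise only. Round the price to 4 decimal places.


dt = T/N = 0.375000
u = exp(sigma*sqrt(dt)) = 1.144219; d = 1/u = 0.873959
p = (exp((r-q)*dt) - d) / (u - d) = 0.534989
Discount per step: exp(-r*dt) = 0.981793
Stock lattice S(k, i) with i counting down-moves:
  k=0: S(0,0) = 0.9000
  k=1: S(1,0) = 1.0298; S(1,1) = 0.7866
  k=2: S(2,0) = 1.1783; S(2,1) = 0.9000; S(2,2) = 0.6874
  k=3: S(3,0) = 1.3482; S(3,1) = 1.0298; S(3,2) = 0.7866; S(3,3) = 0.6008
  k=4: S(4,0) = 1.5427; S(4,1) = 1.1783; S(4,2) = 0.9000; S(4,3) = 0.6874; S(4,4) = 0.5251
Terminal payoffs V(N, i) = max(S_T - K, 0):
  V(4,0) = 0.592689; V(4,1) = 0.228313; V(4,2) = 0.000000; V(4,3) = 0.000000; V(4,4) = 0.000000
Backward induction: V(k, i) = exp(-r*dt) * [p * V(k+1, i) + (1-p) * V(k+1, i+1)].
  V(3,0) = exp(-r*dt) * [p*0.592689 + (1-p)*0.228313] = 0.415544
  V(3,1) = exp(-r*dt) * [p*0.228313 + (1-p)*0.000000] = 0.119921
  V(3,2) = exp(-r*dt) * [p*0.000000 + (1-p)*0.000000] = 0.000000
  V(3,3) = exp(-r*dt) * [p*0.000000 + (1-p)*0.000000] = 0.000000
  V(2,0) = exp(-r*dt) * [p*0.415544 + (1-p)*0.119921] = 0.273013
  V(2,1) = exp(-r*dt) * [p*0.119921 + (1-p)*0.000000] = 0.062988
  V(2,2) = exp(-r*dt) * [p*0.000000 + (1-p)*0.000000] = 0.000000
  V(1,0) = exp(-r*dt) * [p*0.273013 + (1-p)*0.062988] = 0.172157
  V(1,1) = exp(-r*dt) * [p*0.062988 + (1-p)*0.000000] = 0.033084
  V(0,0) = exp(-r*dt) * [p*0.172157 + (1-p)*0.033084] = 0.105529

Answer: Price = V(0,0) = 0.1055


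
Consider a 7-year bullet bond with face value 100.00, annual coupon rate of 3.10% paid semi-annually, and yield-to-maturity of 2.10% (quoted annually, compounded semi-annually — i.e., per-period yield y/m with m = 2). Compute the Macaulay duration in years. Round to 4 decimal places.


Answer: Macaulay duration = 6.3710 years

Derivation:
Coupon per period c = face * coupon_rate / m = 1.550000
Periods per year m = 2; per-period yield y/m = 0.010500
Number of cashflows N = 14
Cashflows (t years, CF_t, discount factor 1/(1+y/m)^(m*t), PV):
  t = 0.5000: CF_t = 1.550000, DF = 0.989609, PV = 1.533894
  t = 1.0000: CF_t = 1.550000, DF = 0.979326, PV = 1.517956
  t = 1.5000: CF_t = 1.550000, DF = 0.969150, PV = 1.502183
  t = 2.0000: CF_t = 1.550000, DF = 0.959080, PV = 1.486574
  t = 2.5000: CF_t = 1.550000, DF = 0.949114, PV = 1.471127
  t = 3.0000: CF_t = 1.550000, DF = 0.939252, PV = 1.455840
  t = 3.5000: CF_t = 1.550000, DF = 0.929492, PV = 1.440713
  t = 4.0000: CF_t = 1.550000, DF = 0.919834, PV = 1.425743
  t = 4.5000: CF_t = 1.550000, DF = 0.910276, PV = 1.410928
  t = 5.0000: CF_t = 1.550000, DF = 0.900818, PV = 1.396267
  t = 5.5000: CF_t = 1.550000, DF = 0.891457, PV = 1.381759
  t = 6.0000: CF_t = 1.550000, DF = 0.882194, PV = 1.367401
  t = 6.5000: CF_t = 1.550000, DF = 0.873027, PV = 1.353192
  t = 7.0000: CF_t = 101.550000, DF = 0.863956, PV = 87.734717
Price P = sum_t PV_t = 106.478293
Macaulay numerator sum_t t * PV_t:
  t * PV_t at t = 0.5000: 0.766947
  t * PV_t at t = 1.0000: 1.517956
  t * PV_t at t = 1.5000: 2.253274
  t * PV_t at t = 2.0000: 2.973147
  t * PV_t at t = 2.5000: 3.677817
  t * PV_t at t = 3.0000: 4.367521
  t * PV_t at t = 3.5000: 5.042495
  t * PV_t at t = 4.0000: 5.702971
  t * PV_t at t = 4.5000: 6.349176
  t * PV_t at t = 5.0000: 6.981336
  t * PV_t at t = 5.5000: 7.599673
  t * PV_t at t = 6.0000: 8.204406
  t * PV_t at t = 6.5000: 8.795751
  t * PV_t at t = 7.0000: 614.143017
Macaulay duration D = (sum_t t * PV_t) / P = 678.375486 / 106.478293 = 6.371021


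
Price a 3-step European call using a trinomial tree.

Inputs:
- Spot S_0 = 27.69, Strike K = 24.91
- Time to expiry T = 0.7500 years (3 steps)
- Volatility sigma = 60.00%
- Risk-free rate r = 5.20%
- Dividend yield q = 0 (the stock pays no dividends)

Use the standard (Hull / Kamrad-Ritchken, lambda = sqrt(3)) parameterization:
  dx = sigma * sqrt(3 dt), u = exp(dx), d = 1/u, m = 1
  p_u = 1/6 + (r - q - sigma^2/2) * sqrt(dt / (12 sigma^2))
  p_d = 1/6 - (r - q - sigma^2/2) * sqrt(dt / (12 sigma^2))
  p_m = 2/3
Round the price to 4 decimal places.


dt = T/N = 0.250000; dx = sigma*sqrt(3*dt) = 0.519615
u = exp(dx) = 1.681381; d = 1/u = 0.594749
p_u = 0.135875, p_m = 0.666667, p_d = 0.197459
Discount per step: exp(-r*dt) = 0.987084
Stock lattice S(k, j) with j the centered position index:
  k=0: S(0,+0) = 27.6900
  k=1: S(1,-1) = 16.4686; S(1,+0) = 27.6900; S(1,+1) = 46.5574
  k=2: S(2,-2) = 9.7947; S(2,-1) = 16.4686; S(2,+0) = 27.6900; S(2,+1) = 46.5574; S(2,+2) = 78.2808
  k=3: S(3,-3) = 5.8254; S(3,-2) = 9.7947; S(3,-1) = 16.4686; S(3,+0) = 27.6900; S(3,+1) = 46.5574; S(3,+2) = 78.2808; S(3,+3) = 131.6197
Terminal payoffs V(N, j) = max(S_T - K, 0):
  V(3,-3) = 0.000000; V(3,-2) = 0.000000; V(3,-1) = 0.000000; V(3,+0) = 2.780000; V(3,+1) = 21.647429; V(3,+2) = 53.370758; V(3,+3) = 106.709747
Backward induction: V(k, j) = exp(-r*dt) * [p_u * V(k+1, j+1) + p_m * V(k+1, j) + p_d * V(k+1, j-1)]
  V(2,-2) = exp(-r*dt) * [p_u*0.000000 + p_m*0.000000 + p_d*0.000000] = 0.000000
  V(2,-1) = exp(-r*dt) * [p_u*2.780000 + p_m*0.000000 + p_d*0.000000] = 0.372853
  V(2,+0) = exp(-r*dt) * [p_u*21.647429 + p_m*2.780000 + p_d*0.000000] = 4.732743
  V(2,+1) = exp(-r*dt) * [p_u*53.370758 + p_m*21.647429 + p_d*2.780000] = 21.945138
  V(2,+2) = exp(-r*dt) * [p_u*106.709747 + p_m*53.370758 + p_d*21.647429] = 53.652097
  V(1,-1) = exp(-r*dt) * [p_u*4.732743 + p_m*0.372853 + p_d*0.000000] = 0.880112
  V(1,+0) = exp(-r*dt) * [p_u*21.945138 + p_m*4.732743 + p_d*0.372853] = 6.130358
  V(1,+1) = exp(-r*dt) * [p_u*53.652097 + p_m*21.945138 + p_d*4.732743] = 22.559387
  V(0,+0) = exp(-r*dt) * [p_u*22.559387 + p_m*6.130358 + p_d*0.880112] = 7.231319

Answer: Price = V(0,0) = 7.2313


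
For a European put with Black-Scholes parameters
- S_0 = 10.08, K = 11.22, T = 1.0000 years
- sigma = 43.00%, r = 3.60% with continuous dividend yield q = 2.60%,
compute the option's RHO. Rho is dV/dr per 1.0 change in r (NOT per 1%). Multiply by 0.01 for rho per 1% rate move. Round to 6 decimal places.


Answer: Rho = -7.255524

Derivation:
d1 = -0.0109177615; d2 = -0.4409177615
phi(d1) = 0.3989185046; exp(-qT) = 0.9743350896; exp(-rT) = 0.9646402935
N(-d2) = 0.6703637327
Rho = -K*T*exp(-rT)*N(-d2) = -11.2200 * 1.0000 * 0.9646402935 * 0.6703637327 = -7.255524


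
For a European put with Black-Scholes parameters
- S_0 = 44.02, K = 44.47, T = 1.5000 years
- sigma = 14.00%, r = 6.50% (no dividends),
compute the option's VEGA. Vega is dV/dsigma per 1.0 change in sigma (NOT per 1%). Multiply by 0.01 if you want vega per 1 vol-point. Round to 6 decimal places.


d1 = 0.5950467957; d2 = 0.4235825137
phi(d1) = 0.3342122938; exp(-qT) = 1.0000000000; exp(-rT) = 0.9071023416
Vega = S * exp(-qT) * phi(d1) * sqrt(T) = 44.0200 * 1.0000000000 * 0.3342122938 * 1.2247448714 = 18.018477

Answer: Vega = 18.018477


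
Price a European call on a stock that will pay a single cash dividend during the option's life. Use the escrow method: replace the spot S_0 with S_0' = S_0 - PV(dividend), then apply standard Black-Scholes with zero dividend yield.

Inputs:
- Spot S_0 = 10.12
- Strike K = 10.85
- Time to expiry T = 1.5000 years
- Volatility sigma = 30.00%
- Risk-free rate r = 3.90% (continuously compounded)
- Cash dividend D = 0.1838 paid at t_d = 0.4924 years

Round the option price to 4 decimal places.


PV(D) = D * exp(-r * t_d) = 0.1838 * 0.98097961 = 0.18030405
S_0' = S_0 - PV(D) = 10.1200 - 0.18030405 = 9.93969595
d1 = (ln(S_0'/K) + (r + sigma^2/2)*T) / (sigma*sqrt(T)) = 0.10443359
d2 = d1 - sigma*sqrt(T) = -0.26298987
exp(-rT) = 0.94317824
N(d1) = 0.54158737; N(d2) = 0.39627919
C = S_0' * N(d1) - K * exp(-rT) * N(d2) = 9.93969595 * 0.54158737 - 10.8500 * 0.94317824 * 0.39627919 = 1.3279

Answer: Price = 1.3279


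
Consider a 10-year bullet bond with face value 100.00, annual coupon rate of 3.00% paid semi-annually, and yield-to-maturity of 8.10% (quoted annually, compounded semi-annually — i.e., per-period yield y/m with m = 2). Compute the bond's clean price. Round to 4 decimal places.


Answer: Price = 65.4976

Derivation:
Coupon per period c = face * coupon_rate / m = 1.500000
Periods per year m = 2; per-period yield y/m = 0.040500
Number of cashflows N = 20
Cashflows (t years, CF_t, discount factor 1/(1+y/m)^(m*t), PV):
  t = 0.5000: CF_t = 1.500000, DF = 0.961076, PV = 1.441615
  t = 1.0000: CF_t = 1.500000, DF = 0.923668, PV = 1.385502
  t = 1.5000: CF_t = 1.500000, DF = 0.887715, PV = 1.331573
  t = 2.0000: CF_t = 1.500000, DF = 0.853162, PV = 1.279743
  t = 2.5000: CF_t = 1.500000, DF = 0.819954, PV = 1.229931
  t = 3.0000: CF_t = 1.500000, DF = 0.788039, PV = 1.182058
  t = 3.5000: CF_t = 1.500000, DF = 0.757365, PV = 1.136048
  t = 4.0000: CF_t = 1.500000, DF = 0.727886, PV = 1.091829
  t = 4.5000: CF_t = 1.500000, DF = 0.699554, PV = 1.049331
  t = 5.0000: CF_t = 1.500000, DF = 0.672325, PV = 1.008487
  t = 5.5000: CF_t = 1.500000, DF = 0.646156, PV = 0.969233
  t = 6.0000: CF_t = 1.500000, DF = 0.621005, PV = 0.931507
  t = 6.5000: CF_t = 1.500000, DF = 0.596833, PV = 0.895250
  t = 7.0000: CF_t = 1.500000, DF = 0.573602, PV = 0.860403
  t = 7.5000: CF_t = 1.500000, DF = 0.551276, PV = 0.826913
  t = 8.0000: CF_t = 1.500000, DF = 0.529818, PV = 0.794727
  t = 8.5000: CF_t = 1.500000, DF = 0.509196, PV = 0.763793
  t = 9.0000: CF_t = 1.500000, DF = 0.489376, PV = 0.734064
  t = 9.5000: CF_t = 1.500000, DF = 0.470328, PV = 0.705491
  t = 10.0000: CF_t = 101.500000, DF = 0.452021, PV = 45.880100
Price P = sum_t PV_t = 65.497599


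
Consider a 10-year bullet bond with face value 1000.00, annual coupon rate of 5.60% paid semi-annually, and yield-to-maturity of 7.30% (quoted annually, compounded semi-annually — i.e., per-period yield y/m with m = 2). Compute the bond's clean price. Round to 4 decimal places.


Coupon per period c = face * coupon_rate / m = 28.000000
Periods per year m = 2; per-period yield y/m = 0.036500
Number of cashflows N = 20
Cashflows (t years, CF_t, discount factor 1/(1+y/m)^(m*t), PV):
  t = 0.5000: CF_t = 28.000000, DF = 0.964785, PV = 27.013989
  t = 1.0000: CF_t = 28.000000, DF = 0.930811, PV = 26.062701
  t = 1.5000: CF_t = 28.000000, DF = 0.898033, PV = 25.144912
  t = 2.0000: CF_t = 28.000000, DF = 0.866409, PV = 24.259442
  t = 2.5000: CF_t = 28.000000, DF = 0.835898, PV = 23.405154
  t = 3.0000: CF_t = 28.000000, DF = 0.806462, PV = 22.580949
  t = 3.5000: CF_t = 28.000000, DF = 0.778063, PV = 21.785769
  t = 4.0000: CF_t = 28.000000, DF = 0.750664, PV = 21.018590
  t = 4.5000: CF_t = 28.000000, DF = 0.724230, PV = 20.278427
  t = 5.0000: CF_t = 28.000000, DF = 0.698726, PV = 19.564329
  t = 5.5000: CF_t = 28.000000, DF = 0.674121, PV = 18.875378
  t = 6.0000: CF_t = 28.000000, DF = 0.650382, PV = 18.210688
  t = 6.5000: CF_t = 28.000000, DF = 0.627479, PV = 17.569405
  t = 7.0000: CF_t = 28.000000, DF = 0.605382, PV = 16.950704
  t = 7.5000: CF_t = 28.000000, DF = 0.584064, PV = 16.353791
  t = 8.0000: CF_t = 28.000000, DF = 0.563496, PV = 15.777897
  t = 8.5000: CF_t = 28.000000, DF = 0.543653, PV = 15.222284
  t = 9.0000: CF_t = 28.000000, DF = 0.524508, PV = 14.686236
  t = 9.5000: CF_t = 28.000000, DF = 0.506038, PV = 14.169066
  t = 10.0000: CF_t = 1028.000000, DF = 0.488218, PV = 501.888201
Price P = sum_t PV_t = 880.817912

Answer: Price = 880.8179


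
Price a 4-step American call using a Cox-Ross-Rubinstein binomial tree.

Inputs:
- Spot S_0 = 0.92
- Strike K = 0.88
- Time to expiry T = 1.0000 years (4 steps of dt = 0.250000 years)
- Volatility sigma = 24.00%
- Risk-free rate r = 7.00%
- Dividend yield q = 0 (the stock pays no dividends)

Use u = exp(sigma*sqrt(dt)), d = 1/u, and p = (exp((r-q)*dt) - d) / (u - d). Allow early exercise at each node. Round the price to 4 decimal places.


Answer: Price = V(0,0) = 0.1422

Derivation:
dt = T/N = 0.250000
u = exp(sigma*sqrt(dt)) = 1.127497; d = 1/u = 0.886920
p = (exp((r-q)*dt) - d) / (u - d) = 0.543418
Discount per step: exp(-r*dt) = 0.982652
Stock lattice S(k, i) with i counting down-moves:
  k=0: S(0,0) = 0.9200
  k=1: S(1,0) = 1.0373; S(1,1) = 0.8160
  k=2: S(2,0) = 1.1695; S(2,1) = 0.9200; S(2,2) = 0.7237
  k=3: S(3,0) = 1.3187; S(3,1) = 1.0373; S(3,2) = 0.8160; S(3,3) = 0.6419
  k=4: S(4,0) = 1.4868; S(4,1) = 1.1695; S(4,2) = 0.9200; S(4,3) = 0.7237; S(4,4) = 0.5693
Terminal payoffs V(N, i) = max(S_T - K, 0):
  V(4,0) = 0.606788; V(4,1) = 0.289549; V(4,2) = 0.040000; V(4,3) = 0.000000; V(4,4) = 0.000000
Backward induction: V(k, i) = exp(-r*dt) * [p * V(k+1, i) + (1-p) * V(k+1, i+1)]; then take max(V_cont, immediate exercise) for American.
  V(3,0) = exp(-r*dt) * [p*0.606788 + (1-p)*0.289549] = 0.453929; exercise = 0.438663; V(3,0) = max -> 0.453929
  V(3,1) = exp(-r*dt) * [p*0.289549 + (1-p)*0.040000] = 0.172563; exercise = 0.157297; V(3,1) = max -> 0.172563
  V(3,2) = exp(-r*dt) * [p*0.040000 + (1-p)*0.000000] = 0.021360; exercise = 0.000000; V(3,2) = max -> 0.021360
  V(3,3) = exp(-r*dt) * [p*0.000000 + (1-p)*0.000000] = 0.000000; exercise = 0.000000; V(3,3) = max -> 0.000000
  V(2,0) = exp(-r*dt) * [p*0.453929 + (1-p)*0.172563] = 0.319816; exercise = 0.289549; V(2,0) = max -> 0.319816
  V(2,1) = exp(-r*dt) * [p*0.172563 + (1-p)*0.021360] = 0.101730; exercise = 0.040000; V(2,1) = max -> 0.101730
  V(2,2) = exp(-r*dt) * [p*0.021360 + (1-p)*0.000000] = 0.011406; exercise = 0.000000; V(2,2) = max -> 0.011406
  V(1,0) = exp(-r*dt) * [p*0.319816 + (1-p)*0.101730] = 0.216422; exercise = 0.157297; V(1,0) = max -> 0.216422
  V(1,1) = exp(-r*dt) * [p*0.101730 + (1-p)*0.011406] = 0.059440; exercise = 0.000000; V(1,1) = max -> 0.059440
  V(0,0) = exp(-r*dt) * [p*0.216422 + (1-p)*0.059440] = 0.142236; exercise = 0.040000; V(0,0) = max -> 0.142236


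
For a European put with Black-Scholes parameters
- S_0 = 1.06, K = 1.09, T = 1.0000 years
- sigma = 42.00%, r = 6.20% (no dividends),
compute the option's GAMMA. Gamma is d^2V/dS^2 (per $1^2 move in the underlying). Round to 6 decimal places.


d1 = 0.2911695521; d2 = -0.1288304479
phi(d1) = 0.3823845936; exp(-qT) = 1.0000000000; exp(-rT) = 0.9398828868
Gamma = exp(-qT) * phi(d1) / (S * sigma * sqrt(T)) = 1.0000000000 * 0.3823845936 / (1.0600 * 0.4200 * 1.0000000000) = 0.858905

Answer: Gamma = 0.858905


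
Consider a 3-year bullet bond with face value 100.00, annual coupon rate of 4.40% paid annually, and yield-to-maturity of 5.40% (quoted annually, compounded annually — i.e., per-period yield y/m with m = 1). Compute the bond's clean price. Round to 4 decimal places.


Answer: Price = 97.2970

Derivation:
Coupon per period c = face * coupon_rate / m = 4.400000
Periods per year m = 1; per-period yield y/m = 0.054000
Number of cashflows N = 3
Cashflows (t years, CF_t, discount factor 1/(1+y/m)^(m*t), PV):
  t = 1.0000: CF_t = 4.400000, DF = 0.948767, PV = 4.174573
  t = 2.0000: CF_t = 4.400000, DF = 0.900158, PV = 3.960695
  t = 3.0000: CF_t = 104.400000, DF = 0.854040, PV = 89.161767
Price P = sum_t PV_t = 97.297035


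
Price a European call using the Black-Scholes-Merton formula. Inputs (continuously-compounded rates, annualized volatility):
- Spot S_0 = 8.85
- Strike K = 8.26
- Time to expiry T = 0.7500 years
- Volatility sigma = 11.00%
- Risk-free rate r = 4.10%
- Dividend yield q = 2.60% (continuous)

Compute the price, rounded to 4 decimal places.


d1 = (ln(S/K) + (r - q + 0.5*sigma^2) * T) / (sigma * sqrt(T)) = 0.88996310
d2 = d1 - sigma * sqrt(T) = 0.79470030
exp(-rT) = 0.96971797; exp(-qT) = 0.98068890
C = S_0 * exp(-qT) * N(d1) - K * exp(-rT) * N(d2)
N(d1) = 0.81325715; N(d2) = 0.78660607
C = 8.8500 * 0.98068890 * 0.81325715 - 8.2600 * 0.96971797 * 0.78660607 = 0.7577

Answer: Price = 0.7577


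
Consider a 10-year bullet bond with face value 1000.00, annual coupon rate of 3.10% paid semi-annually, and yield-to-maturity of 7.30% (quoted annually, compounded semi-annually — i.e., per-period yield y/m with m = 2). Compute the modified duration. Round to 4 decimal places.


Answer: Modified duration = 8.0606

Derivation:
Coupon per period c = face * coupon_rate / m = 15.500000
Periods per year m = 2; per-period yield y/m = 0.036500
Number of cashflows N = 20
Cashflows (t years, CF_t, discount factor 1/(1+y/m)^(m*t), PV):
  t = 0.5000: CF_t = 15.500000, DF = 0.964785, PV = 14.954173
  t = 1.0000: CF_t = 15.500000, DF = 0.930811, PV = 14.427567
  t = 1.5000: CF_t = 15.500000, DF = 0.898033, PV = 13.919505
  t = 2.0000: CF_t = 15.500000, DF = 0.866409, PV = 13.429334
  t = 2.5000: CF_t = 15.500000, DF = 0.835898, PV = 12.956424
  t = 3.0000: CF_t = 15.500000, DF = 0.806462, PV = 12.500168
  t = 3.5000: CF_t = 15.500000, DF = 0.778063, PV = 12.059979
  t = 4.0000: CF_t = 15.500000, DF = 0.750664, PV = 11.635291
  t = 4.5000: CF_t = 15.500000, DF = 0.724230, PV = 11.225558
  t = 5.0000: CF_t = 15.500000, DF = 0.698726, PV = 10.830254
  t = 5.5000: CF_t = 15.500000, DF = 0.674121, PV = 10.448870
  t = 6.0000: CF_t = 15.500000, DF = 0.650382, PV = 10.080917
  t = 6.5000: CF_t = 15.500000, DF = 0.627479, PV = 9.725920
  t = 7.0000: CF_t = 15.500000, DF = 0.605382, PV = 9.383425
  t = 7.5000: CF_t = 15.500000, DF = 0.584064, PV = 9.052991
  t = 8.0000: CF_t = 15.500000, DF = 0.563496, PV = 8.734193
  t = 8.5000: CF_t = 15.500000, DF = 0.543653, PV = 8.426622
  t = 9.0000: CF_t = 15.500000, DF = 0.524508, PV = 8.129881
  t = 9.5000: CF_t = 15.500000, DF = 0.506038, PV = 7.843590
  t = 10.0000: CF_t = 1015.500000, DF = 0.488218, PV = 495.785475
Price P = sum_t PV_t = 705.550137
First compute Macaulay numerator sum_t t * PV_t:
  t * PV_t at t = 0.5000: 7.477086
  t * PV_t at t = 1.0000: 14.427567
  t * PV_t at t = 1.5000: 20.879257
  t * PV_t at t = 2.0000: 26.858668
  t * PV_t at t = 2.5000: 32.391061
  t * PV_t at t = 3.0000: 37.500505
  t * PV_t at t = 3.5000: 42.209927
  t * PV_t at t = 4.0000: 46.541164
  t * PV_t at t = 4.5000: 50.515011
  t * PV_t at t = 5.0000: 54.151269
  t * PV_t at t = 5.5000: 57.468785
  t * PV_t at t = 6.0000: 60.485499
  t * PV_t at t = 6.5000: 63.218483
  t * PV_t at t = 7.0000: 65.683978
  t * PV_t at t = 7.5000: 67.897435
  t * PV_t at t = 8.0000: 69.873546
  t * PV_t at t = 8.5000: 71.626283
  t * PV_t at t = 9.0000: 73.168928
  t * PV_t at t = 9.5000: 74.514104
  t * PV_t at t = 10.0000: 4957.854750
Macaulay duration D = 5894.743305 / 705.550137 = 8.354818
Modified duration = D / (1 + y/m) = 8.354818 / (1 + 0.036500) = 8.060606


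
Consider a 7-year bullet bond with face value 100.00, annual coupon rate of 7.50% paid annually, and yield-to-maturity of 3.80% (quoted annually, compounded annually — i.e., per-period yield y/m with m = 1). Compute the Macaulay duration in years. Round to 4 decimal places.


Answer: Macaulay duration = 5.8330 years

Derivation:
Coupon per period c = face * coupon_rate / m = 7.500000
Periods per year m = 1; per-period yield y/m = 0.038000
Number of cashflows N = 7
Cashflows (t years, CF_t, discount factor 1/(1+y/m)^(m*t), PV):
  t = 1.0000: CF_t = 7.500000, DF = 0.963391, PV = 7.225434
  t = 2.0000: CF_t = 7.500000, DF = 0.928122, PV = 6.960919
  t = 3.0000: CF_t = 7.500000, DF = 0.894145, PV = 6.706087
  t = 4.0000: CF_t = 7.500000, DF = 0.861411, PV = 6.460585
  t = 5.0000: CF_t = 7.500000, DF = 0.829876, PV = 6.224070
  t = 6.0000: CF_t = 7.500000, DF = 0.799495, PV = 5.996214
  t = 7.0000: CF_t = 107.500000, DF = 0.770227, PV = 82.799362
Price P = sum_t PV_t = 122.372671
Macaulay numerator sum_t t * PV_t:
  t * PV_t at t = 1.0000: 7.225434
  t * PV_t at t = 2.0000: 13.921837
  t * PV_t at t = 3.0000: 20.118262
  t * PV_t at t = 4.0000: 25.842340
  t * PV_t at t = 5.0000: 31.120352
  t * PV_t at t = 6.0000: 35.977286
  t * PV_t at t = 7.0000: 579.595533
Macaulay duration D = (sum_t t * PV_t) / P = 713.801043 / 122.372671 = 5.833010
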